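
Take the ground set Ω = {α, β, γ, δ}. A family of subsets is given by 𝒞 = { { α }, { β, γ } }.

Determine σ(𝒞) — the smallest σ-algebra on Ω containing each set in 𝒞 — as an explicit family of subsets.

Start: 𝒞 ∪ {∅, Ω} = { ∅, { α }, { β, γ }, Ω }.
Step 1. New:
  { α, δ }  = ᶜ of { β, γ }
  { α, β, γ }  = { β, γ } ∪ { α }
  { β, γ, δ }  = ᶜ of { α }
  [7 total]
Step 2 adds 1:
  { δ }  = ᶜ of { α, β, γ }
  [8 total]
Step 3: stable.

Hence σ(𝒞) has 8 members: { ∅, { α }, { δ }, { α, δ }, { β, γ }, { α, β, γ }, { β, γ, δ }, Ω }.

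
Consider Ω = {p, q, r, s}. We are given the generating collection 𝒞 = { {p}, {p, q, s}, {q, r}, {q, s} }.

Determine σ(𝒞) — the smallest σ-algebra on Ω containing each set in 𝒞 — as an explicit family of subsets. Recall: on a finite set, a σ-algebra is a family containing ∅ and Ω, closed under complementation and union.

|σ(𝒞)| = 16.  σ(𝒞) = { {}, {p}, {q}, {r}, {s}, {p, q}, {p, r}, {p, s}, {q, r}, {q, s}, {r, s}, {p, q, r}, {p, q, s}, {p, r, s}, {q, r, s}, Ω }

Working:
Start: 𝒞 ∪ {∅, Ω} = { {}, {p}, {q, r}, {q, s}, {p, q, s}, Ω }.
Round 1 (5 new):
  {r}  = ᶜ of {p, q, s}
  {p, r}  = ᶜ of {q, s}
  {p, s}  = ᶜ of {q, r}
  {p, q, r}  = {q, r} ∪ {p}
  {q, r, s}  = ᶜ of {p}
  |family| = 11
Round 2: 2 new —
  {s}  = ᶜ of {p, q, r}
  {p, r, s}  = {r} ∪ {p, s}
  |family| = 13
Round 3 (2 new):
  {q}  = ᶜ of {p, r, s}
  {r, s}  = {r} ∪ {s}
  |family| = 15
Round 4: 1 new —
  {p, q}  = ᶜ of {r, s}
  |family| = 16
Round 5: stable.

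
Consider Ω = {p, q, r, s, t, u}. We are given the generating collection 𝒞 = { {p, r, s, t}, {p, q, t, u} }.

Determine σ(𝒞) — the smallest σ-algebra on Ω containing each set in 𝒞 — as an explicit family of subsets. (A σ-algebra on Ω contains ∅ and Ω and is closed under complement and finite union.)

Begin from { {}, {p, q, t, u}, {p, r, s, t}, Ω } (that is, 𝒞 plus ∅ and Ω).
Step 1. New:
  {q, u}  = complement {p, r, s, t}
  {r, s}  = complement {p, q, t, u}
  (now 6)
Step 2. New:
  {q, r, s, u}  = {r, s} ∪ {q, u}
  (now 7)
Step 3: 1 new —
  {p, t}  = complement {q, r, s, u}
  (now 8)
Step 4: already closed under ᶜ and ∪.

Therefore σ(𝒞) = { {}, {p, t}, {q, u}, {r, s}, {p, q, t, u}, {p, r, s, t}, {q, r, s, u}, Ω } (|σ(𝒞)| = 8).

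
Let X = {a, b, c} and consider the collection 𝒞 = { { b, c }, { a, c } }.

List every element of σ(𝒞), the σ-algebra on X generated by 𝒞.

Start: 𝒞 ∪ {∅, X} = { {  }, { a, c }, { b, c }, X }.
Pass 1 (2 new):
  { a }  = { b, c }ᶜ
  { b }  = { a, c }ᶜ
  |family| = 6
Pass 2: +1 →
  { a, b }  = { b } ∪ { a }
  |family| = 7
Pass 3: +1 →
  { c }  = { a, b }ᶜ
  |family| = 8
Pass 4 adds nothing — fixpoint reached.

σ(𝒞) = { {  }, { a }, { b }, { c }, { a, b }, { a, c }, { b, c }, X }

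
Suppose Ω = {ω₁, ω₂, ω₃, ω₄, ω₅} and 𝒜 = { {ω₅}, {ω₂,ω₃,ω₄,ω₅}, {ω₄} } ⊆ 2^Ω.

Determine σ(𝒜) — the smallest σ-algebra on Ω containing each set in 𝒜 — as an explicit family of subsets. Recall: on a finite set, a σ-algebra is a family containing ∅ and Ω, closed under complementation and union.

|σ(𝒜)| = 16.  σ(𝒜) = { {}, {ω₁}, {ω₄}, {ω₅}, {ω₁,ω₄}, {ω₁,ω₅}, {ω₂,ω₃}, {ω₄,ω₅}, {ω₁,ω₂,ω₃}, {ω₁,ω₄,ω₅}, {ω₂,ω₃,ω₄}, {ω₂,ω₃,ω₅}, {ω₁,ω₂,ω₃,ω₄}, {ω₁,ω₂,ω₃,ω₅}, {ω₂,ω₃,ω₄,ω₅}, Ω }

Trace:
Initial family (5 sets): { {}, {ω₄}, {ω₅}, {ω₂,ω₃,ω₄,ω₅}, Ω }.
Step 1: 4 new —
  {ω₁}  = ᶜ of {ω₂,ω₃,ω₄,ω₅}
  {ω₄,ω₅}  = {ω₄} ∪ {ω₅}
  {ω₁,ω₂,ω₃,ω₄}  = ᶜ of {ω₅}
  {ω₁,ω₂,ω₃,ω₅}  = ᶜ of {ω₄}
  [9 total]
Step 2. New:
  {ω₁,ω₄}  = {ω₄} ∪ {ω₁}
  {ω₁,ω₅}  = {ω₅} ∪ {ω₁}
  {ω₁,ω₂,ω₃}  = ᶜ of {ω₄,ω₅}
  {ω₁,ω₄,ω₅}  = {ω₄,ω₅} ∪ {ω₁}
  [13 total]
Step 3: 3 new —
  {ω₂,ω₃}  = ᶜ of {ω₁,ω₄,ω₅}
  {ω₂,ω₃,ω₄}  = ᶜ of {ω₁,ω₅}
  {ω₂,ω₃,ω₅}  = ᶜ of {ω₁,ω₄}
  [16 total]
Step 4: closed — nothing new.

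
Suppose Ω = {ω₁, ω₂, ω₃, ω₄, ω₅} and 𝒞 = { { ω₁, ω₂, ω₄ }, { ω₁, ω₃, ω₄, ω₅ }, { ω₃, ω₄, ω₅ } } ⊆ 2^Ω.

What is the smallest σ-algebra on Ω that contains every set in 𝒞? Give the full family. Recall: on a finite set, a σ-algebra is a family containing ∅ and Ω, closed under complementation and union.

σ(𝒞) = { {  }, { ω₁ }, { ω₂ }, { ω₄ }, { ω₁, ω₂ }, { ω₁, ω₄ }, { ω₂, ω₄ }, { ω₃, ω₅ }, { ω₁, ω₂, ω₄ }, { ω₁, ω₃, ω₅ }, { ω₂, ω₃, ω₅ }, { ω₃, ω₄, ω₅ }, { ω₁, ω₂, ω₃, ω₅ }, { ω₁, ω₃, ω₄, ω₅ }, { ω₂, ω₃, ω₄, ω₅ }, Ω }

Trace:
Initial family (5 sets): { {  }, { ω₁, ω₂, ω₄ }, { ω₃, ω₄, ω₅ }, { ω₁, ω₃, ω₄, ω₅ }, Ω }.
Iteration 1: 3 new —
  { ω₂ }  = { ω₁, ω₃, ω₄, ω₅ }ᶜ
  { ω₁, ω₂ }  = { ω₃, ω₄, ω₅ }ᶜ
  { ω₃, ω₅ }  = { ω₁, ω₂, ω₄ }ᶜ
  — 8 sets.
Iteration 2. New:
  { ω₂, ω₃, ω₅ }  = { ω₃, ω₅ } ∪ { ω₂ }
  { ω₁, ω₂, ω₃, ω₅ }  = { ω₃, ω₅ } ∪ { ω₁, ω₂ }
  { ω₂, ω₃, ω₄, ω₅ }  = { ω₂ } ∪ { ω₃, ω₄, ω₅ }
  — 11 sets.
Iteration 3: +3 →
  { ω₁ }  = { ω₂, ω₃, ω₄, ω₅ }ᶜ
  { ω₄ }  = { ω₁, ω₂, ω₃, ω₅ }ᶜ
  { ω₁, ω₄ }  = { ω₂, ω₃, ω₅ }ᶜ
  — 14 sets.
Iteration 4 (2 new):
  { ω₂, ω₄ }  = { ω₄ } ∪ { ω₂ }
  { ω₁, ω₃, ω₅ }  = { ω₃, ω₅ } ∪ { ω₁ }
  — 16 sets.
After Iteration 5 the family is unchanged; done.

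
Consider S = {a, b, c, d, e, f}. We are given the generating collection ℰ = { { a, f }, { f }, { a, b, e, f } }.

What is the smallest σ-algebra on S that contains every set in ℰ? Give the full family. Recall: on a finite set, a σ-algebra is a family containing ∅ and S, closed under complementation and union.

Seed the family with ℰ together with ∅ and S: { {}, { f }, { a, f }, { a, b, e, f }, S }.
Pass 1: 3 new —
  { c, d }  = complement { a, b, e, f }
  { b, c, d, e }  = complement { a, f }
  { a, b, c, d, e }  = complement { f }
Pass 2 (3 new):
  { c, d, f }  = { f } ∪ { c, d }
  { a, c, d, f }  = { c, d } ∪ { a, f }
  { b, c, d, e, f }  = { f } ∪ { b, c, d, e }
Pass 3: +3 →
  { a }  = complement { b, c, d, e, f }
  { b, e }  = complement { a, c, d, f }
  { a, b, e }  = complement { c, d, f }
Pass 4. New:
  { a, c, d }  = { c, d } ∪ { a }
  { b, e, f }  = { b, e } ∪ { f }
Pass 5: closed — nothing new.

Therefore σ(ℰ) = { {}, { a }, { f }, { a, f }, { b, e }, { c, d }, { a, b, e }, { a, c, d }, { b, e, f }, { c, d, f }, { a, b, e, f }, { a, c, d, f }, { b, c, d, e }, { a, b, c, d, e }, { b, c, d, e, f }, S } (|σ(ℰ)| = 16).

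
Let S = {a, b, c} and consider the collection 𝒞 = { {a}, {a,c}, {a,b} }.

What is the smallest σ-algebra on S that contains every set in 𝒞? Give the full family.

σ(𝒞) (8 sets): { {}, {a}, {b}, {c}, {a,b}, {a,c}, {b,c}, S }

Working:
Seed the family with 𝒞 together with ∅ and S: { {}, {a}, {a,b}, {a,c}, S }.
Pass 1 adds 3:
  {b}  = ᶜ of {a,c}
  {c}  = ᶜ of {a,b}
  {b,c}  = ᶜ of {a}
  — 8 sets.
Pass 2 adds nothing — fixpoint reached.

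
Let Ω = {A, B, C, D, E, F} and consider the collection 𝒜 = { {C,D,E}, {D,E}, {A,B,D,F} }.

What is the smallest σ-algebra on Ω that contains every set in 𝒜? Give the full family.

σ(𝒜) (16 sets): { {}, {C}, {D}, {E}, {C,D}, {C,E}, {D,E}, {A,B,F}, {C,D,E}, {A,B,C,F}, {A,B,D,F}, {A,B,E,F}, {A,B,C,D,F}, {A,B,C,E,F}, {A,B,D,E,F}, Ω }

Check:
Start: 𝒜 ∪ {∅, Ω} = { {}, {D,E}, {C,D,E}, {A,B,D,F}, Ω }.
Round 1: +4 →
  {C,E}  = {A,B,D,F}ᶜ
  {A,B,F}  = {C,D,E}ᶜ
  {A,B,C,F}  = {D,E}ᶜ
  {A,B,D,E,F}  = {D,E} ∪ {A,B,D,F}
  |family| = 9
Round 2 adds 3:
  {C}  = {A,B,D,E,F}ᶜ
  {A,B,C,D,F}  = {A,B,D,F} ∪ {A,B,C,F}
  {A,B,C,E,F}  = {A,B,C,F} ∪ {C,E}
  |family| = 12
Round 3. New:
  {D}  = {A,B,C,E,F}ᶜ
  {E}  = {A,B,C,D,F}ᶜ
  |family| = 14
Round 4: 2 new —
  {C,D}  = {C} ∪ {D}
  {A,B,E,F}  = {A,B,F} ∪ {E}
  |family| = 16
Round 5: closed — nothing new.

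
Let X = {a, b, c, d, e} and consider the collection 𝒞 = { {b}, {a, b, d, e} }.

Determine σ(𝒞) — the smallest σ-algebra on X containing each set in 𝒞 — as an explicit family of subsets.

|σ(𝒞)| = 8.  σ(𝒞) = { ∅, {b}, {c}, {b, c}, {a, d, e}, {a, b, d, e}, {a, c, d, e}, X }

Check:
Start: 𝒞 ∪ {∅, X} = { ∅, {b}, {a, b, d, e}, X }.
Iteration 1 (2 new):
  {c}  = complement {a, b, d, e}
  {a, c, d, e}  = complement {b}
  (now 6)
Iteration 2 (1 new):
  {b, c}  = {c} ∪ {b}
  (now 7)
Iteration 3. New:
  {a, d, e}  = complement {b, c}
  (now 8)
After Iteration 4 the family is unchanged; done.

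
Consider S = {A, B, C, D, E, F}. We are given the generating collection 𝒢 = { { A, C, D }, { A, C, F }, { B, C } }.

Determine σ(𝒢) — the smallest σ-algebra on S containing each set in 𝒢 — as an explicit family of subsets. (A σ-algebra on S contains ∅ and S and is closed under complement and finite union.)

Begin from { {}, { B, C }, { A, C, D }, { A, C, F }, S } (that is, 𝒢 plus ∅ and S).
Pass 1 (6 new):
  { B, D, E }  = { A, C, F }ᶜ
  { B, E, F }  = { A, C, D }ᶜ
  { A, B, C, D }  = { A, C, D } ∪ { B, C }
  { A, B, C, F }  = { B, C } ∪ { A, C, F }
  { A, C, D, F }  = { A, C, D } ∪ { A, C, F }
  { A, D, E, F }  = { B, C }ᶜ
Pass 2: +11 →
  { B, E }  = { A, C, D, F }ᶜ
  { D, E }  = { A, B, C, F }ᶜ
  { E, F }  = { A, B, C, D }ᶜ
  { B, C, D, E }  = { B, C } ∪ { B, D, E }
  { B, C, E, F }  = { B, E, F } ∪ { B, C }
  { B, D, E, F }  = { B, E, F } ∪ { B, D, E }
  { A, B, C, D, E }  = { A, C, D } ∪ { B, D, E }
  { A, B, C, D, F }  = { A, C, F } ∪ { A, B, C, D }
  { A, B, C, E, F }  = { A, C, F } ∪ { B, E, F }
  { A, B, D, E, F }  = { A, D, E, F } ∪ { B, E, F }
  { A, C, D, E, F }  = { A, C, F } ∪ { A, D, E, F }
Pass 3 (13 new):
  { B }  = { A, C, D, E, F }ᶜ
  { C }  = { A, B, D, E, F }ᶜ
  { D }  = { A, B, C, E, F }ᶜ
  { E }  = { A, B, C, D, F }ᶜ
  { F }  = { A, B, C, D, E }ᶜ
  { A, C }  = { B, D, E, F }ᶜ
  { A, D }  = { B, C, E, F }ᶜ
  { A, F }  = { B, C, D, E }ᶜ
  { B, C, E }  = { B, E } ∪ { B, C }
  { D, E, F }  = { E, F } ∪ { D, E }
  { A, C, D, E }  = { D, E } ∪ { A, C, D }
  { A, C, E, F }  = { E, F } ∪ { A, C, F }
  { B, C, D, E, F }  = { E, F } ∪ { B, C, D, E }
Pass 4: +22 →
  { A }  = { B, C, D, E, F }ᶜ
  { B, D }  = { A, C, E, F }ᶜ
  { B, F }  = { A, C, D, E }ᶜ
  { C, D }  = { C } ∪ { D }
  { C, E }  = { E } ∪ { C }
  { C, F }  = { F } ∪ { C }
  { D, F }  = { F } ∪ { D }
  { A, B, C }  = { D, E, F }ᶜ
  { A, B, D }  = { B } ∪ { A, D }
  { A, B, F }  = { A, F } ∪ { B }
  { A, C, E }  = { E } ∪ { A, C }
  { A, D, E }  = { E } ∪ { A, D }
  { A, D, F }  = { B, C, E }ᶜ
  { A, E, F }  = { E, F } ∪ { A, F }
  { B, C, D }  = { B, C } ∪ { D }
  { B, C, F }  = { F } ∪ { B, C }
  { C, D, E }  = { D, E } ∪ { C }
  { C, E, F }  = { E, F } ∪ { C }
  { A, B, C, E }  = { B, E } ∪ { A, C }
  { A, B, D, E }  = { B, E } ∪ { A, D }
  { A, B, E, F }  = { B, E } ∪ { A, F }
  { C, D, E, F }  = { C } ∪ { D, E, F }
Pass 5: 7 new —
  { A, B }  = { C, D, E, F }ᶜ
  { A, E }  = { E } ∪ { A }
  { A, B, E }  = { B, E } ∪ { A }
  { B, D, F }  = { A, C, E }ᶜ
  { C, D, F }  = { C, D } ∪ { D, F }
  { A, B, D, F }  = { C, E }ᶜ
  { B, C, D, F }  = { C, D } ∪ { B, C, F }
Pass 6: stable.

Hence σ(𝒢) has 64 members: { {}, { A }, { B }, { C }, { D }, { E }, { F }, { A, B }, { A, C }, { A, D }, { A, E }, { A, F }, { B, C }, { B, D }, { B, E }, { B, F }, { C, D }, { C, E }, { C, F }, { D, E }, { D, F }, { E, F }, { A, B, C }, { A, B, D }, { A, B, E }, { A, B, F }, { A, C, D }, { A, C, E }, { A, C, F }, { A, D, E }, { A, D, F }, { A, E, F }, { B, C, D }, { B, C, E }, { B, C, F }, { B, D, E }, { B, D, F }, { B, E, F }, { C, D, E }, { C, D, F }, { C, E, F }, { D, E, F }, { A, B, C, D }, { A, B, C, E }, { A, B, C, F }, { A, B, D, E }, { A, B, D, F }, { A, B, E, F }, { A, C, D, E }, { A, C, D, F }, { A, C, E, F }, { A, D, E, F }, { B, C, D, E }, { B, C, D, F }, { B, C, E, F }, { B, D, E, F }, { C, D, E, F }, { A, B, C, D, E }, { A, B, C, D, F }, { A, B, C, E, F }, { A, B, D, E, F }, { A, C, D, E, F }, { B, C, D, E, F }, S }.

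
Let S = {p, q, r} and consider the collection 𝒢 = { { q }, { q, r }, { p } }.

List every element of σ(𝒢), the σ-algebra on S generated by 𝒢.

|σ(𝒢)| = 8.  σ(𝒢) = { {}, { p }, { q }, { r }, { p, q }, { p, r }, { q, r }, S }

Derivation:
Take S₀ = 𝒢 ∪ {∅, S} = { {}, { p }, { q }, { q, r }, S }.
Pass 1: 2 new —
  { p, q }  = { q } ∪ { p }
  { p, r }  = complement { q }
  |family| = 7
Pass 2 (1 new):
  { r }  = complement { p, q }
  |family| = 8
Pass 3: no new sets; the family is a σ-algebra.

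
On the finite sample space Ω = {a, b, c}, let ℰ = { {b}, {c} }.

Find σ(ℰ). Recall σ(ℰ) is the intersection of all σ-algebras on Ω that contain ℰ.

Take S₀ = ℰ ∪ {∅, Ω} = { {}, {b}, {c}, Ω }.
Pass 1: +3 →
  {a, b}  = ᶜ of {c}
  {a, c}  = ᶜ of {b}
  {b, c}  = {c} ∪ {b}
Pass 2: 1 new —
  {a}  = ᶜ of {b, c}
After Pass 3 the family is unchanged; done.

σ(ℰ) = { {}, {a}, {b}, {c}, {a, b}, {a, c}, {b, c}, Ω }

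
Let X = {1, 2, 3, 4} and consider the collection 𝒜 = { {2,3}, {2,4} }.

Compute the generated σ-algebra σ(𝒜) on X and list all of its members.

Begin from { {}, {2,3}, {2,4}, X } (that is, 𝒜 plus ∅ and X).
Round 1: 3 new —
  {1,3}  = X∖{2,4}
  {1,4}  = X∖{2,3}
  {2,3,4}  = {2,4} ∪ {2,3}
  |family| = 7
Round 2 adds 4:
  {1}  = X∖{2,3,4}
  {1,2,3}  = {2,3} ∪ {1,3}
  {1,2,4}  = {1,4} ∪ {2,4}
  {1,3,4}  = {1,4} ∪ {1,3}
  |family| = 11
Round 3: 3 new —
  {2}  = X∖{1,3,4}
  {3}  = X∖{1,2,4}
  {4}  = X∖{1,2,3}
  |family| = 14
Round 4: 2 new —
  {1,2}  = {2} ∪ {1}
  {3,4}  = {3} ∪ {4}
  |family| = 16
Round 5: stable.

|σ(𝒜)| = 16.  σ(𝒜) = { {}, {1}, {2}, {3}, {4}, {1,2}, {1,3}, {1,4}, {2,3}, {2,4}, {3,4}, {1,2,3}, {1,2,4}, {1,3,4}, {2,3,4}, X }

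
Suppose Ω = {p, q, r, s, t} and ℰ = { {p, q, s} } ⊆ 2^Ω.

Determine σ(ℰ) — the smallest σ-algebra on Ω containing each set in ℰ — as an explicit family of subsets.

|σ(ℰ)| = 4.  σ(ℰ) = { {}, {r, t}, {p, q, s}, Ω }

Working:
Seed the family with ℰ together with ∅ and Ω: { {}, {p, q, s}, Ω }.
Iteration 1. New:
  {r, t}  = ᶜ of {p, q, s}
  [4 total]
After Iteration 2 the family is unchanged; done.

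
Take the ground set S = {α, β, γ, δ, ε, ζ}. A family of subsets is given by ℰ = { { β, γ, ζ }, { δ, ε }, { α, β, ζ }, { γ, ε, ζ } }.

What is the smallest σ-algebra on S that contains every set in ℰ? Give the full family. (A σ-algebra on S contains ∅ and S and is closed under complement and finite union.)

Initial family (6 sets): { {}, { δ, ε }, { α, β, ζ }, { β, γ, ζ }, { γ, ε, ζ }, S }.
Round 1: +9 →
  { α, β, δ }  = ᶜ of { γ, ε, ζ }
  { α, δ, ε }  = ᶜ of { β, γ, ζ }
  { γ, δ, ε }  = ᶜ of { α, β, ζ }
  { α, β, γ, ζ }  = ᶜ of { δ, ε }
  { β, γ, ε, ζ }  = { γ, ε, ζ } ∪ { β, γ, ζ }
  { γ, δ, ε, ζ }  = { δ, ε } ∪ { γ, ε, ζ }
  { α, β, γ, ε, ζ }  = { γ, ε, ζ } ∪ { α, β, ζ }
  { α, β, δ, ε, ζ }  = { δ, ε } ∪ { α, β, ζ }
  { β, γ, δ, ε, ζ }  = { δ, ε } ∪ { β, γ, ζ }
  |family| = 15
Round 2: +11 →
  { α }  = ᶜ of { β, γ, δ, ε, ζ }
  { γ }  = ᶜ of { α, β, δ, ε, ζ }
  { δ }  = ᶜ of { α, β, γ, ε, ζ }
  { α, β }  = ᶜ of { γ, δ, ε, ζ }
  { α, δ }  = ᶜ of { β, γ, ε, ζ }
  { α, β, δ, ε }  = { α, δ, ε } ∪ { α, β, δ }
  { α, β, δ, ζ }  = { α, β, δ } ∪ { α, β, ζ }
  { α, γ, δ, ε }  = { α, δ, ε } ∪ { γ, δ, ε }
  { α, β, γ, δ, ε }  = { γ, δ, ε } ∪ { α, β, δ }
  { α, β, γ, δ, ζ }  = { β, γ, ζ } ∪ { α, β, δ }
  { α, γ, δ, ε, ζ }  = { α, δ, ε } ∪ { γ, δ, ε, ζ }
  |family| = 26
Round 3 adds 13:
  { β }  = ᶜ of { α, γ, δ, ε, ζ }
  { ε }  = ᶜ of { α, β, γ, δ, ζ }
  { ζ }  = ᶜ of { α, β, γ, δ, ε }
  { α, γ }  = { γ } ∪ { α }
  { β, ζ }  = ᶜ of { α, γ, δ, ε }
  { γ, δ }  = { γ } ∪ { δ }
  { γ, ε }  = ᶜ of { α, β, δ, ζ }
  { γ, ζ }  = ᶜ of { α, β, δ, ε }
  { α, β, γ }  = { α, β } ∪ { γ }
  { α, γ, δ }  = { α, δ } ∪ { γ }
  { α, β, γ, δ }  = { α, β, δ } ∪ { γ }
  { α, γ, ε, ζ }  = { γ, ε, ζ } ∪ { α }
  { β, γ, δ, ζ }  = { β, γ, ζ } ∪ { δ }
  |family| = 39
Round 4 (24 new):
  { α, ε }  = ᶜ of { β, γ, δ, ζ }
  { α, ζ }  = { α } ∪ { ζ }
  { β, γ }  = { β } ∪ { γ }
  { β, δ }  = ᶜ of { α, γ, ε, ζ }
  { β, ε }  = { β } ∪ { ε }
  { δ, ζ }  = { δ } ∪ { ζ }
  { ε, ζ }  = ᶜ of { α, β, γ, δ }
  { α, β, ε }  = { α, β } ∪ { ε }
  { α, γ, ε }  = { α, γ } ∪ { γ, ε }
  { α, γ, ζ }  = { α, γ } ∪ { γ, ζ }
  { α, δ, ζ }  = { α, δ } ∪ { ζ }
  { β, γ, δ }  = { γ, δ } ∪ { β }
  { β, γ, ε }  = { β } ∪ { γ, ε }
  { β, δ, ε }  = { β } ∪ { δ, ε }
  { β, δ, ζ }  = { β, ζ } ∪ { δ }
  { β, ε, ζ }  = ᶜ of { α, γ, δ }
  { γ, δ, ζ }  = { γ, δ } ∪ { γ, ζ }
  { δ, ε, ζ }  = ᶜ of { α, β, γ }
  { α, β, γ, ε }  = { γ, ε } ∪ { α, β, γ }
  { α, β, ε, ζ }  = ᶜ of { γ, δ }
  { α, γ, δ, ζ }  = { γ, ζ } ∪ { α, γ, δ }
  { α, δ, ε, ζ }  = { α, δ, ε } ∪ { ζ }
  { β, γ, δ, ε }  = { β } ∪ { γ, δ, ε }
  { β, δ, ε, ζ }  = ᶜ of { α, γ }
  |family| = 63
Round 5: +1 →
  { α, ε, ζ }  = ᶜ of { β, γ, δ }
  |family| = 64
Round 6: already closed under ᶜ and ∪.

Therefore σ(ℰ) = { {}, { α }, { β }, { γ }, { δ }, { ε }, { ζ }, { α, β }, { α, γ }, { α, δ }, { α, ε }, { α, ζ }, { β, γ }, { β, δ }, { β, ε }, { β, ζ }, { γ, δ }, { γ, ε }, { γ, ζ }, { δ, ε }, { δ, ζ }, { ε, ζ }, { α, β, γ }, { α, β, δ }, { α, β, ε }, { α, β, ζ }, { α, γ, δ }, { α, γ, ε }, { α, γ, ζ }, { α, δ, ε }, { α, δ, ζ }, { α, ε, ζ }, { β, γ, δ }, { β, γ, ε }, { β, γ, ζ }, { β, δ, ε }, { β, δ, ζ }, { β, ε, ζ }, { γ, δ, ε }, { γ, δ, ζ }, { γ, ε, ζ }, { δ, ε, ζ }, { α, β, γ, δ }, { α, β, γ, ε }, { α, β, γ, ζ }, { α, β, δ, ε }, { α, β, δ, ζ }, { α, β, ε, ζ }, { α, γ, δ, ε }, { α, γ, δ, ζ }, { α, γ, ε, ζ }, { α, δ, ε, ζ }, { β, γ, δ, ε }, { β, γ, δ, ζ }, { β, γ, ε, ζ }, { β, δ, ε, ζ }, { γ, δ, ε, ζ }, { α, β, γ, δ, ε }, { α, β, γ, δ, ζ }, { α, β, γ, ε, ζ }, { α, β, δ, ε, ζ }, { α, γ, δ, ε, ζ }, { β, γ, δ, ε, ζ }, S } (|σ(ℰ)| = 64).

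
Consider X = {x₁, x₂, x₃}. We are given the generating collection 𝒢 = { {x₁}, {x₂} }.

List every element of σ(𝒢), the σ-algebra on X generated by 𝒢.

Start: 𝒢 ∪ {∅, X} = { {}, {x₁}, {x₂}, X }.
Pass 1 (3 new):
  {x₁,x₂}  = {x₁} ∪ {x₂}
  {x₁,x₃}  = complement {x₂}
  {x₂,x₃}  = complement {x₁}
  |family| = 7
Pass 2. New:
  {x₃}  = complement {x₁,x₂}
  |family| = 8
After Pass 3 the family is unchanged; done.

Hence σ(𝒢) has 8 members: { {}, {x₁}, {x₂}, {x₃}, {x₁,x₂}, {x₁,x₃}, {x₂,x₃}, X }.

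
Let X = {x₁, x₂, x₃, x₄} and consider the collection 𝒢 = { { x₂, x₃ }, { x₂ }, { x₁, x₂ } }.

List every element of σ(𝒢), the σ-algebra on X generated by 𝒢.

Answer: σ(𝒢) = { ∅, { x₁ }, { x₂ }, { x₃ }, { x₄ }, { x₁, x₂ }, { x₁, x₃ }, { x₁, x₄ }, { x₂, x₃ }, { x₂, x₄ }, { x₃, x₄ }, { x₁, x₂, x₃ }, { x₁, x₂, x₄ }, { x₁, x₃, x₄ }, { x₂, x₃, x₄ }, X }

Derivation:
Begin from { ∅, { x₂ }, { x₁, x₂ }, { x₂, x₃ }, X } (that is, 𝒢 plus ∅ and X).
Iteration 1: +4 →
  { x₁, x₄ }  = X∖{ x₂, x₃ }
  { x₃, x₄ }  = X∖{ x₁, x₂ }
  { x₁, x₂, x₃ }  = { x₂, x₃ } ∪ { x₁, x₂ }
  { x₁, x₃, x₄ }  = X∖{ x₂ }
  — 9 sets.
Iteration 2 (3 new):
  { x₄ }  = X∖{ x₁, x₂, x₃ }
  { x₁, x₂, x₄ }  = { x₁, x₂ } ∪ { x₁, x₄ }
  { x₂, x₃, x₄ }  = { x₃, x₄ } ∪ { x₂ }
  — 12 sets.
Iteration 3: 3 new —
  { x₁ }  = X∖{ x₂, x₃, x₄ }
  { x₃ }  = X∖{ x₁, x₂, x₄ }
  { x₂, x₄ }  = { x₄ } ∪ { x₂ }
  — 15 sets.
Iteration 4. New:
  { x₁, x₃ }  = X∖{ x₂, x₄ }
  — 16 sets.
After Iteration 5 the family is unchanged; done.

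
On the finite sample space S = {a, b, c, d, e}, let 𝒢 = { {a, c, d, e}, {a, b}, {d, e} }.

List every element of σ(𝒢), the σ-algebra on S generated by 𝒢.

Seed the family with 𝒢 together with ∅ and S: { ∅, {a, b}, {d, e}, {a, c, d, e}, S }.
Pass 1: +4 →
  {b}  = {a, c, d, e}ᶜ
  {a, b, c}  = {d, e}ᶜ
  {c, d, e}  = {a, b}ᶜ
  {a, b, d, e}  = {d, e} ∪ {a, b}
  (now 9)
Pass 2. New:
  {c}  = {a, b, d, e}ᶜ
  {b, d, e}  = {b} ∪ {d, e}
  {b, c, d, e}  = {c, d, e} ∪ {b}
  (now 12)
Pass 3: 3 new —
  {a}  = {b, c, d, e}ᶜ
  {a, c}  = {b, d, e}ᶜ
  {b, c}  = {c} ∪ {b}
  (now 15)
Pass 4: +1 →
  {a, d, e}  = {b, c}ᶜ
  (now 16)
Pass 5: already closed under ᶜ and ∪.

Hence σ(𝒢) has 16 members: { ∅, {a}, {b}, {c}, {a, b}, {a, c}, {b, c}, {d, e}, {a, b, c}, {a, d, e}, {b, d, e}, {c, d, e}, {a, b, d, e}, {a, c, d, e}, {b, c, d, e}, S }.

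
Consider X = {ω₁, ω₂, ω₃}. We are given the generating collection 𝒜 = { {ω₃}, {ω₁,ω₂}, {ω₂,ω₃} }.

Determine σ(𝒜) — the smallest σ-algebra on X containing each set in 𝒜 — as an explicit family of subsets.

Start: 𝒜 ∪ {∅, X} = { {}, {ω₃}, {ω₁,ω₂}, {ω₂,ω₃}, X }.
Pass 1: +1 →
  {ω₁}  = complement {ω₂,ω₃}
  (now 6)
Pass 2 adds 1:
  {ω₁,ω₃}  = {ω₃} ∪ {ω₁}
  (now 7)
Pass 3. New:
  {ω₂}  = complement {ω₁,ω₃}
  (now 8)
Pass 4: closed — nothing new.

|σ(𝒜)| = 8.  σ(𝒜) = { {}, {ω₁}, {ω₂}, {ω₃}, {ω₁,ω₂}, {ω₁,ω₃}, {ω₂,ω₃}, X }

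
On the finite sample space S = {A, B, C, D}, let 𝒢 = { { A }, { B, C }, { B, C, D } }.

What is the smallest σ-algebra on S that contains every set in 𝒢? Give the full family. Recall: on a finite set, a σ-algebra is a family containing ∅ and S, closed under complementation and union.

|σ(𝒢)| = 8.  σ(𝒢) = { {}, { A }, { D }, { A, D }, { B, C }, { A, B, C }, { B, C, D }, S }

Working:
Seed the family with 𝒢 together with ∅ and S: { {}, { A }, { B, C }, { B, C, D }, S }.
Pass 1: +2 →
  { A, D }  = complement { B, C }
  { A, B, C }  = { B, C } ∪ { A }
  [7 total]
Pass 2: +1 →
  { D }  = complement { A, B, C }
  [8 total]
Pass 3 adds nothing — fixpoint reached.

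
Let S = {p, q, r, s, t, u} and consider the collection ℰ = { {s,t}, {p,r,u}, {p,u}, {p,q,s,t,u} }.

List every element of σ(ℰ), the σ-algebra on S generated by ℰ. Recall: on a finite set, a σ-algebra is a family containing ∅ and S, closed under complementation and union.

σ(ℰ) = { {}, {q}, {r}, {p,u}, {q,r}, {s,t}, {p,q,u}, {p,r,u}, {q,s,t}, {r,s,t}, {p,q,r,u}, {p,s,t,u}, {q,r,s,t}, {p,q,s,t,u}, {p,r,s,t,u}, S }

Working:
Seed the family with ℰ together with ∅ and S: { {}, {p,u}, {s,t}, {p,r,u}, {p,q,s,t,u}, S }.
Pass 1. New:
  {r}  = complement {p,q,s,t,u}
  {q,s,t}  = complement {p,r,u}
  {p,q,r,u}  = complement {s,t}
  {p,s,t,u}  = {s,t} ∪ {p,u}
  {q,r,s,t}  = complement {p,u}
  {p,r,s,t,u}  = {s,t} ∪ {p,r,u}
  — 12 sets.
Pass 2: +3 →
  {q}  = complement {p,r,s,t,u}
  {q,r}  = complement {p,s,t,u}
  {r,s,t}  = {s,t} ∪ {r}
  — 15 sets.
Pass 3 adds 1:
  {p,q,u}  = complement {r,s,t}
  — 16 sets.
Pass 4 adds nothing — fixpoint reached.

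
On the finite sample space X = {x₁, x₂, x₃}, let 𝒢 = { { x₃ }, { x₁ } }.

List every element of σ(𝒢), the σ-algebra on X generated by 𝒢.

σ(𝒢) (8 sets): { ∅, { x₁ }, { x₂ }, { x₃ }, { x₁, x₂ }, { x₁, x₃ }, { x₂, x₃ }, X }

Working:
Start: 𝒢 ∪ {∅, X} = { ∅, { x₁ }, { x₃ }, X }.
Step 1 adds 3:
  { x₁, x₂ }  = X∖{ x₃ }
  { x₁, x₃ }  = { x₃ } ∪ { x₁ }
  { x₂, x₃ }  = X∖{ x₁ }
  — 7 sets.
Step 2 (1 new):
  { x₂ }  = X∖{ x₁, x₃ }
  — 8 sets.
Step 3: no new sets; the family is a σ-algebra.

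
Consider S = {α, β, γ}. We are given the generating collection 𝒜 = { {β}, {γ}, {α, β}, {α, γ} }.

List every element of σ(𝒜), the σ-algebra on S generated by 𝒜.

Initial family (6 sets): { {}, {β}, {γ}, {α, β}, {α, γ}, S }.
Iteration 1 (1 new):
  {β, γ}  = {γ} ∪ {β}
  — 7 sets.
Iteration 2. New:
  {α}  = S∖{β, γ}
  — 8 sets.
After Iteration 3 the family is unchanged; done.

|σ(𝒜)| = 8.  σ(𝒜) = { {}, {α}, {β}, {γ}, {α, β}, {α, γ}, {β, γ}, S }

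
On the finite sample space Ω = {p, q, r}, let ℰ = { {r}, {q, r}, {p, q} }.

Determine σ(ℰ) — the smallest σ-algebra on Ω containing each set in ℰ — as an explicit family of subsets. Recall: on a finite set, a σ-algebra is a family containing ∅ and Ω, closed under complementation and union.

|σ(ℰ)| = 8.  σ(ℰ) = { {}, {p}, {q}, {r}, {p, q}, {p, r}, {q, r}, Ω }

Working:
Take S₀ = ℰ ∪ {∅, Ω} = { {}, {r}, {p, q}, {q, r}, Ω }.
Iteration 1. New:
  {p}  = {q, r}ᶜ
  [6 total]
Iteration 2 (1 new):
  {p, r}  = {r} ∪ {p}
  [7 total]
Iteration 3 (1 new):
  {q}  = {p, r}ᶜ
  [8 total]
Iteration 4: no new sets; the family is a σ-algebra.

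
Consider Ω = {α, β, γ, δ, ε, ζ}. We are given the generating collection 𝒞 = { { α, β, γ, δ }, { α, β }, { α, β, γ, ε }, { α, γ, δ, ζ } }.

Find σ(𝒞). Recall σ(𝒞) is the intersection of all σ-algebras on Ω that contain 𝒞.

Begin from { {  }, { α, β }, { α, β, γ, δ }, { α, β, γ, ε }, { α, γ, δ, ζ }, Ω } (that is, 𝒞 plus ∅ and Ω).
Iteration 1 (6 new):
  { β, ε }  = Ω∖{ α, γ, δ, ζ }
  { δ, ζ }  = Ω∖{ α, β, γ, ε }
  { ε, ζ }  = Ω∖{ α, β, γ, δ }
  { γ, δ, ε, ζ }  = Ω∖{ α, β }
  { α, β, γ, δ, ε }  = { α, β, γ, δ } ∪ { α, β, γ, ε }
  { α, β, γ, δ, ζ }  = { α, β } ∪ { α, γ, δ, ζ }
  |family| = 12
Iteration 2 (11 new):
  { ε }  = Ω∖{ α, β, γ, δ, ζ }
  { ζ }  = Ω∖{ α, β, γ, δ, ε }
  { α, β, ε }  = { β, ε } ∪ { α, β }
  { β, ε, ζ }  = { β, ε } ∪ { ε, ζ }
  { δ, ε, ζ }  = { ε, ζ } ∪ { δ, ζ }
  { α, β, δ, ζ }  = { α, β } ∪ { δ, ζ }
  { α, β, ε, ζ }  = { ε, ζ } ∪ { α, β }
  { β, δ, ε, ζ }  = { β, ε } ∪ { δ, ζ }
  { α, β, γ, ε, ζ }  = { ε, ζ } ∪ { α, β, γ, ε }
  { α, γ, δ, ε, ζ }  = { ε, ζ } ∪ { α, γ, δ, ζ }
  { β, γ, δ, ε, ζ }  = { β, ε } ∪ { γ, δ, ε, ζ }
  |family| = 23
Iteration 3: +11 →
  { α }  = Ω∖{ β, γ, δ, ε, ζ }
  { β }  = Ω∖{ α, γ, δ, ε, ζ }
  { δ }  = Ω∖{ α, β, γ, ε, ζ }
  { α, γ }  = Ω∖{ β, δ, ε, ζ }
  { γ, δ }  = Ω∖{ α, β, ε, ζ }
  { γ, ε }  = Ω∖{ α, β, δ, ζ }
  { α, β, γ }  = Ω∖{ δ, ε, ζ }
  { α, β, ζ }  = { α, β } ∪ { ζ }
  { α, γ, δ }  = Ω∖{ β, ε, ζ }
  { γ, δ, ζ }  = Ω∖{ α, β, ε }
  { α, β, δ, ε, ζ }  = { β, ε } ∪ { α, β, δ, ζ }
  |family| = 34
Iteration 4 adds 26:
  { γ }  = Ω∖{ α, β, δ, ε, ζ }
  { α, δ }  = { α } ∪ { δ }
  { α, ε }  = { α } ∪ { ε }
  { α, ζ }  = { α } ∪ { ζ }
  { β, δ }  = { β } ∪ { δ }
  { β, ζ }  = { β } ∪ { ζ }
  { δ, ε }  = { ε } ∪ { δ }
  { α, β, δ }  = { α, β } ∪ { δ }
  { α, γ, ε }  = { α } ∪ { γ, ε }
  { α, γ, ζ }  = { ζ } ∪ { α, γ }
  { α, δ, ζ }  = { α } ∪ { δ, ζ }
  { α, ε, ζ }  = { ε, ζ } ∪ { α }
  { β, γ, δ }  = { γ, δ } ∪ { β }
  { β, γ, ε }  = { β, ε } ∪ { γ, ε }
  { β, δ, ε }  = { β, ε } ∪ { δ }
  { β, δ, ζ }  = { β } ∪ { δ, ζ }
  { γ, δ, ε }  = Ω∖{ α, β, ζ }
  { γ, ε, ζ }  = { ε, ζ } ∪ { γ, ε }
  { α, β, γ, ζ }  = { α, β, γ } ∪ { ζ }
  { α, β, δ, ε }  = { α, β, ε } ∪ { δ }
  { α, γ, δ, ε }  = { ε } ∪ { α, γ, δ }
  { α, γ, ε, ζ }  = { ε, ζ } ∪ { α, γ }
  { α, δ, ε, ζ }  = { α } ∪ { δ, ε, ζ }
  { β, γ, δ, ε }  = { β, ε } ∪ { γ, δ }
  { β, γ, δ, ζ }  = { β } ∪ { γ, δ, ζ }
  { β, γ, ε, ζ }  = { β, ε, ζ } ∪ { γ, ε }
  |family| = 60
Iteration 5: 4 new —
  { β, γ }  = Ω∖{ α, δ, ε, ζ }
  { γ, ζ }  = Ω∖{ α, β, δ, ε }
  { α, δ, ε }  = { δ, ε } ∪ { α, δ }
  { β, γ, ζ }  = { β, ζ } ∪ { γ }
  |family| = 64
Iteration 6: stable.

Therefore σ(𝒞) = { {  }, { α }, { β }, { γ }, { δ }, { ε }, { ζ }, { α, β }, { α, γ }, { α, δ }, { α, ε }, { α, ζ }, { β, γ }, { β, δ }, { β, ε }, { β, ζ }, { γ, δ }, { γ, ε }, { γ, ζ }, { δ, ε }, { δ, ζ }, { ε, ζ }, { α, β, γ }, { α, β, δ }, { α, β, ε }, { α, β, ζ }, { α, γ, δ }, { α, γ, ε }, { α, γ, ζ }, { α, δ, ε }, { α, δ, ζ }, { α, ε, ζ }, { β, γ, δ }, { β, γ, ε }, { β, γ, ζ }, { β, δ, ε }, { β, δ, ζ }, { β, ε, ζ }, { γ, δ, ε }, { γ, δ, ζ }, { γ, ε, ζ }, { δ, ε, ζ }, { α, β, γ, δ }, { α, β, γ, ε }, { α, β, γ, ζ }, { α, β, δ, ε }, { α, β, δ, ζ }, { α, β, ε, ζ }, { α, γ, δ, ε }, { α, γ, δ, ζ }, { α, γ, ε, ζ }, { α, δ, ε, ζ }, { β, γ, δ, ε }, { β, γ, δ, ζ }, { β, γ, ε, ζ }, { β, δ, ε, ζ }, { γ, δ, ε, ζ }, { α, β, γ, δ, ε }, { α, β, γ, δ, ζ }, { α, β, γ, ε, ζ }, { α, β, δ, ε, ζ }, { α, γ, δ, ε, ζ }, { β, γ, δ, ε, ζ }, Ω } (|σ(𝒞)| = 64).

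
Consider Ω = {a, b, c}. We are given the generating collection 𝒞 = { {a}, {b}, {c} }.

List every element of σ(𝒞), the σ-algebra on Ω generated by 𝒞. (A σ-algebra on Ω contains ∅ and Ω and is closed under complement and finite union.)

σ(𝒞) = { {}, {a}, {b}, {c}, {a, b}, {a, c}, {b, c}, Ω }

Check:
Initial family (5 sets): { {}, {a}, {b}, {c}, Ω }.
Round 1: +3 →
  {a, b}  = complement {c}
  {a, c}  = complement {b}
  {b, c}  = complement {a}
  (now 8)
Round 2: already closed under ᶜ and ∪.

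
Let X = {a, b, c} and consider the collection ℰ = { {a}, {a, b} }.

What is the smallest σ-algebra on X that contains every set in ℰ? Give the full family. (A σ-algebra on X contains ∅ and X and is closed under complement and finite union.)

Initial family (4 sets): { ∅, {a}, {a, b}, X }.
Step 1: +2 →
  {c}  = {a, b}ᶜ
  {b, c}  = {a}ᶜ
  — 6 sets.
Step 2 adds 1:
  {a, c}  = {c} ∪ {a}
  — 7 sets.
Step 3: +1 →
  {b}  = {a, c}ᶜ
  — 8 sets.
Step 4 adds nothing — fixpoint reached.

|σ(ℰ)| = 8.  σ(ℰ) = { ∅, {a}, {b}, {c}, {a, b}, {a, c}, {b, c}, X }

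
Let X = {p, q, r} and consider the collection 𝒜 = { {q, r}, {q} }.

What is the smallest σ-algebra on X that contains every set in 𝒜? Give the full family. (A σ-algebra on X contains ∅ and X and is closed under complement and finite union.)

Initial family (4 sets): { {}, {q}, {q, r}, X }.
Round 1. New:
  {p}  = X∖{q, r}
  {p, r}  = X∖{q}
  — 6 sets.
Round 2 (1 new):
  {p, q}  = {q} ∪ {p}
  — 7 sets.
Round 3: +1 →
  {r}  = X∖{p, q}
  — 8 sets.
Round 4: already closed under ᶜ and ∪.

Therefore σ(𝒜) = { {}, {p}, {q}, {r}, {p, q}, {p, r}, {q, r}, X } (|σ(𝒜)| = 8).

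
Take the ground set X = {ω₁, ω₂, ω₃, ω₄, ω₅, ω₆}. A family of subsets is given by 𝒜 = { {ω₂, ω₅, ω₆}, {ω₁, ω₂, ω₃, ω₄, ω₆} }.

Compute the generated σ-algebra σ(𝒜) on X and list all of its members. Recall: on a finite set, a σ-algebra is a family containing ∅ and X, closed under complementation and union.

Answer: σ(𝒜) = { ∅, {ω₅}, {ω₂, ω₆}, {ω₁, ω₃, ω₄}, {ω₂, ω₅, ω₆}, {ω₁, ω₃, ω₄, ω₅}, {ω₁, ω₂, ω₃, ω₄, ω₆}, X }

Check:
Start: 𝒜 ∪ {∅, X} = { ∅, {ω₂, ω₅, ω₆}, {ω₁, ω₂, ω₃, ω₄, ω₆}, X }.
Round 1: +2 →
  {ω₅}  = {ω₁, ω₂, ω₃, ω₄, ω₆}ᶜ
  {ω₁, ω₃, ω₄}  = {ω₂, ω₅, ω₆}ᶜ
  [6 total]
Round 2 adds 1:
  {ω₁, ω₃, ω₄, ω₅}  = {ω₁, ω₃, ω₄} ∪ {ω₅}
  [7 total]
Round 3: 1 new —
  {ω₂, ω₆}  = {ω₁, ω₃, ω₄, ω₅}ᶜ
  [8 total]
Round 4: stable.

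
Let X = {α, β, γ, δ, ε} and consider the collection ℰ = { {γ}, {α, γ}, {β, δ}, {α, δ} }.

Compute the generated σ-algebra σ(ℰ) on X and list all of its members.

Initial family (6 sets): { {}, {γ}, {α, γ}, {α, δ}, {β, δ}, X }.
Pass 1 adds 8:
  {α, β, δ}  = {α, δ} ∪ {β, δ}
  {α, γ, δ}  = {γ} ∪ {α, δ}
  {α, γ, ε}  = ᶜ of {β, δ}
  {β, γ, δ}  = {γ} ∪ {β, δ}
  {β, γ, ε}  = ᶜ of {α, δ}
  {β, δ, ε}  = ᶜ of {α, γ}
  {α, β, γ, δ}  = {α, γ} ∪ {β, δ}
  {α, β, δ, ε}  = ᶜ of {γ}
  (now 14)
Pass 2: 7 new —
  {ε}  = ᶜ of {α, β, γ, δ}
  {α, ε}  = ᶜ of {β, γ, δ}
  {β, ε}  = ᶜ of {α, γ, δ}
  {γ, ε}  = ᶜ of {α, β, δ}
  {α, β, γ, ε}  = {α, γ, ε} ∪ {β, γ, ε}
  {α, γ, δ, ε}  = {α, γ, ε} ∪ {α, γ, δ}
  {β, γ, δ, ε}  = {β, γ, δ} ∪ {β, γ, ε}
  (now 21)
Pass 3 (5 new):
  {α}  = ᶜ of {β, γ, δ, ε}
  {β}  = ᶜ of {α, γ, δ, ε}
  {δ}  = ᶜ of {α, β, γ, ε}
  {α, β, ε}  = {β, ε} ∪ {α, ε}
  {α, δ, ε}  = {α, δ} ∪ {α, ε}
  (now 26)
Pass 4: 6 new —
  {α, β}  = {β} ∪ {α}
  {β, γ}  = ᶜ of {α, δ, ε}
  {γ, δ}  = ᶜ of {α, β, ε}
  {δ, ε}  = {ε} ∪ {δ}
  {α, β, γ}  = {β} ∪ {α, γ}
  {γ, δ, ε}  = {δ} ∪ {γ, ε}
  (now 32)
Pass 5 adds nothing — fixpoint reached.

|σ(ℰ)| = 32.  σ(ℰ) = { {}, {α}, {β}, {γ}, {δ}, {ε}, {α, β}, {α, γ}, {α, δ}, {α, ε}, {β, γ}, {β, δ}, {β, ε}, {γ, δ}, {γ, ε}, {δ, ε}, {α, β, γ}, {α, β, δ}, {α, β, ε}, {α, γ, δ}, {α, γ, ε}, {α, δ, ε}, {β, γ, δ}, {β, γ, ε}, {β, δ, ε}, {γ, δ, ε}, {α, β, γ, δ}, {α, β, γ, ε}, {α, β, δ, ε}, {α, γ, δ, ε}, {β, γ, δ, ε}, X }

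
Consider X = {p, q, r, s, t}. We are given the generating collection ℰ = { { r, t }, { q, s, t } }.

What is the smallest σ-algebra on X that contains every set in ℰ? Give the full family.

Seed the family with ℰ together with ∅ and X: { {}, { r, t }, { q, s, t }, X }.
Round 1: 3 new —
  { p, r }  = { q, s, t }ᶜ
  { p, q, s }  = { r, t }ᶜ
  { q, r, s, t }  = { r, t } ∪ { q, s, t }
  |family| = 7
Round 2 (4 new):
  { p }  = { q, r, s, t }ᶜ
  { p, r, t }  = { p, r } ∪ { r, t }
  { p, q, r, s }  = { p, r } ∪ { p, q, s }
  { p, q, s, t }  = { p, q, s } ∪ { q, s, t }
  |family| = 11
Round 3 adds 3:
  { r }  = { p, q, s, t }ᶜ
  { t }  = { p, q, r, s }ᶜ
  { q, s }  = { p, r, t }ᶜ
  |family| = 14
Round 4 adds 2:
  { p, t }  = { t } ∪ { p }
  { q, r, s }  = { r } ∪ { q, s }
  |family| = 16
Round 5: closed — nothing new.

|σ(ℰ)| = 16.  σ(ℰ) = { {}, { p }, { r }, { t }, { p, r }, { p, t }, { q, s }, { r, t }, { p, q, s }, { p, r, t }, { q, r, s }, { q, s, t }, { p, q, r, s }, { p, q, s, t }, { q, r, s, t }, X }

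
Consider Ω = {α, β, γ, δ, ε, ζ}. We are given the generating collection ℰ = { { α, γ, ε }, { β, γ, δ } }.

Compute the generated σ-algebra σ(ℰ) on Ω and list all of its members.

σ(ℰ) (16 sets): { {}, { γ }, { ζ }, { α, ε }, { β, δ }, { γ, ζ }, { α, γ, ε }, { α, ε, ζ }, { β, γ, δ }, { β, δ, ζ }, { α, β, δ, ε }, { α, γ, ε, ζ }, { β, γ, δ, ζ }, { α, β, γ, δ, ε }, { α, β, δ, ε, ζ }, Ω }

Working:
Initial family (4 sets): { {}, { α, γ, ε }, { β, γ, δ }, Ω }.
Step 1: 3 new —
  { α, ε, ζ }  = { β, γ, δ }ᶜ
  { β, δ, ζ }  = { α, γ, ε }ᶜ
  { α, β, γ, δ, ε }  = { α, γ, ε } ∪ { β, γ, δ }
Step 2: +4 →
  { ζ }  = { α, β, γ, δ, ε }ᶜ
  { α, γ, ε, ζ }  = { α, ε, ζ } ∪ { α, γ, ε }
  { β, γ, δ, ζ }  = { β, δ, ζ } ∪ { β, γ, δ }
  { α, β, δ, ε, ζ }  = { β, δ, ζ } ∪ { α, ε, ζ }
Step 3 adds 3:
  { γ }  = { α, β, δ, ε, ζ }ᶜ
  { α, ε }  = { β, γ, δ, ζ }ᶜ
  { β, δ }  = { α, γ, ε, ζ }ᶜ
Step 4. New:
  { γ, ζ }  = { γ } ∪ { ζ }
  { α, β, δ, ε }  = { α, ε } ∪ { β, δ }
Step 5: closed — nothing new.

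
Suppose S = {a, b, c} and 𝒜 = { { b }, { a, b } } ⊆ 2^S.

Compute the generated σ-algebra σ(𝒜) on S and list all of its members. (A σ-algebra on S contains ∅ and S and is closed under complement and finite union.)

Answer: σ(𝒜) = { {  }, { a }, { b }, { c }, { a, b }, { a, c }, { b, c }, S }

Working:
Take S₀ = 𝒜 ∪ {∅, S} = { {  }, { b }, { a, b }, S }.
Iteration 1: 2 new —
  { c }  = complement { a, b }
  { a, c }  = complement { b }
  — 6 sets.
Iteration 2: +1 →
  { b, c }  = { c } ∪ { b }
  — 7 sets.
Iteration 3 adds 1:
  { a }  = complement { b, c }
  — 8 sets.
After Iteration 4 the family is unchanged; done.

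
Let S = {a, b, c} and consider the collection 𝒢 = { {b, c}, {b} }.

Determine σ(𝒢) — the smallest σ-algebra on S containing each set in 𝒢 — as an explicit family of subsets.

Take S₀ = 𝒢 ∪ {∅, S} = { {}, {b}, {b, c}, S }.
Step 1: 2 new —
  {a}  = {b, c}ᶜ
  {a, c}  = {b}ᶜ
Step 2: 1 new —
  {a, b}  = {b} ∪ {a}
Step 3: 1 new —
  {c}  = {a, b}ᶜ
After Step 4 the family is unchanged; done.

σ(𝒢) = { {}, {a}, {b}, {c}, {a, b}, {a, c}, {b, c}, S }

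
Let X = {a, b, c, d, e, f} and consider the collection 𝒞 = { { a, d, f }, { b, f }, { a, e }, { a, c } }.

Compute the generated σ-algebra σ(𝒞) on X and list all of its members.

σ(𝒞) = { {}, { a }, { b }, { c }, { d }, { e }, { f }, { a, b }, { a, c }, { a, d }, { a, e }, { a, f }, { b, c }, { b, d }, { b, e }, { b, f }, { c, d }, { c, e }, { c, f }, { d, e }, { d, f }, { e, f }, { a, b, c }, { a, b, d }, { a, b, e }, { a, b, f }, { a, c, d }, { a, c, e }, { a, c, f }, { a, d, e }, { a, d, f }, { a, e, f }, { b, c, d }, { b, c, e }, { b, c, f }, { b, d, e }, { b, d, f }, { b, e, f }, { c, d, e }, { c, d, f }, { c, e, f }, { d, e, f }, { a, b, c, d }, { a, b, c, e }, { a, b, c, f }, { a, b, d, e }, { a, b, d, f }, { a, b, e, f }, { a, c, d, e }, { a, c, d, f }, { a, c, e, f }, { a, d, e, f }, { b, c, d, e }, { b, c, d, f }, { b, c, e, f }, { b, d, e, f }, { c, d, e, f }, { a, b, c, d, e }, { a, b, c, d, f }, { a, b, c, e, f }, { a, b, d, e, f }, { a, c, d, e, f }, { b, c, d, e, f }, X }

Derivation:
Take S₀ = 𝒞 ∪ {∅, X} = { {}, { a, c }, { a, e }, { b, f }, { a, d, f }, X }.
Iteration 1 (10 new):
  { a, c, e }  = { a, c } ∪ { a, e }
  { b, c, e }  = complement { a, d, f }
  { a, b, c, f }  = { a, c } ∪ { b, f }
  { a, b, d, f }  = { b, f } ∪ { a, d, f }
  { a, b, e, f }  = { a, e } ∪ { b, f }
  { a, c, d, e }  = complement { b, f }
  { a, c, d, f }  = { a, c } ∪ { a, d, f }
  { a, d, e, f }  = { a, e } ∪ { a, d, f }
  { b, c, d, f }  = complement { a, e }
  { b, d, e, f }  = complement { a, c }
Iteration 2 adds 14:
  { b, c }  = complement { a, d, e, f }
  { b, e }  = complement { a, c, d, f }
  { c, d }  = complement { a, b, e, f }
  { c, e }  = complement { a, b, d, f }
  { d, e }  = complement { a, b, c, f }
  { b, d, f }  = complement { a, c, e }
  { a, b, c, e }  = { a, c, e } ∪ { b, c, e }
  { b, c, e, f }  = { b, f } ∪ { b, c, e }
  { a, b, c, d, e }  = { b, c, e } ∪ { a, c, d, e }
  { a, b, c, d, f }  = { a, b, d, f } ∪ { a, b, c, f }
  { a, b, c, e, f }  = { a, c, e } ∪ { b, f }
  { a, b, d, e, f }  = { a, b, d, f } ∪ { a, d, e, f }
  { a, c, d, e, f }  = { a, c, e } ∪ { a, d, e, f }
  { b, c, d, e, f }  = { b, d, e, f } ∪ { b, c, e }
Iteration 3 (18 new):
  { a }  = complement { b, c, d, e, f }
  { b }  = complement { a, c, d, e, f }
  { c }  = complement { a, b, d, e, f }
  { d }  = complement { a, b, c, e, f }
  { e }  = complement { a, b, c, d, f }
  { f }  = complement { a, b, c, d, e }
  { a, d }  = complement { b, c, e, f }
  { d, f }  = complement { a, b, c, e }
  { a, b, c }  = { b, c } ∪ { a, c }
  { a, b, e }  = { b, e } ∪ { a, e }
  { a, c, d }  = { c, d } ∪ { a, c }
  { a, d, e }  = { d, e } ∪ { a, e }
  { b, c, d }  = { c, d } ∪ { b, c }
  { b, c, f }  = { b, f } ∪ { b, c }
  { b, d, e }  = { b, e } ∪ { d, e }
  { b, e, f }  = { b, e } ∪ { b, f }
  { c, d, e }  = { c, d } ∪ { d, e }
  { b, c, d, e }  = { b, e } ∪ { c, d }
Iteration 4. New:
  { a, b }  = { b } ∪ { a }
  { a, f }  = complement { b, c, d, e }
  { b, d }  = { b } ∪ { d }
  { c, f }  = { c } ∪ { f }
  { e, f }  = { f } ∪ { e }
  { a, b, d }  = { b } ∪ { a, d }
  { a, b, f }  = complement { c, d, e }
  { a, c, f }  = complement { b, d, e }
  { a, e, f }  = complement { b, c, d }
  { c, d, f }  = complement { a, b, e }
  { c, e, f }  = { c, e } ∪ { f }
  { d, e, f }  = complement { a, b, c }
  { a, b, c, d }  = { c, d } ∪ { a, b, c }
  { a, b, d, e }  = { b } ∪ { a, d, e }
  { a, c, e, f }  = { a, c, e } ∪ { f }
  { c, d, e, f }  = { c, e } ∪ { d, f }
Iteration 5: already closed under ᶜ and ∪.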